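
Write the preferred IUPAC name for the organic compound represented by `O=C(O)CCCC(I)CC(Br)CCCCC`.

Counting along the main chain through the –COOH group gives 12 carbons: the parent is dodecane.
A carboxylic acid (terminal –COOH) is the principal characteristic group, giving the suffix -oic acid.
Number the chain so that the carboxylic acid carbon is C-1 by definition.
With this numbering: a bromo group at C-7; an iodo group at C-5.
The substituents are ordered alphabetically, ignoring any di-/tri- multipliers.
Assembling the pieces gives 7-bromo-5-iodododecanoic acid.

7-bromo-5-iodododecanoic acid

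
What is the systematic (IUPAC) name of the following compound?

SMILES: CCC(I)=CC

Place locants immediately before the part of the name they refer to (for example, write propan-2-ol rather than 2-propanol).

3-iodopent-2-ene

The longest chain bearing the multiple bond is 5 carbons long (pentane).
A C=C double bond in the chain gives the infix -ene-.
The numbering direction is chosen so that numbering from this end puts the double bond at C-2 rather than C-3.
With this numbering: the double bond between C-2 and C-3; an iodo group at C-3.
The name is 3-iodopent-2-ene.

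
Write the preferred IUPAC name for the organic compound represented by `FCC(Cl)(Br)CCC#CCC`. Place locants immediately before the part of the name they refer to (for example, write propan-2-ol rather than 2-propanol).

The longest chain bearing the multiple bond is 8 carbons long (octane).
The chain contains a C≡C triple bond, so the unsaturation ending is -yne.
The numbering direction is chosen so that numbering from this end puts the triple bond at C-3 rather than C-5.
This places the triple bond between C-3 and C-4; a bromo group at C-7; a chloro group at C-7; a fluoro group at C-8.
The substituents are ordered alphabetically, ignoring any di-/tri- multipliers.
Putting it together: 7-bromo-7-chloro-8-fluorooct-3-yne.

7-bromo-7-chloro-8-fluorooct-3-yne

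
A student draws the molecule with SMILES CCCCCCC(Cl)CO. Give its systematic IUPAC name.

The longest chain bearing the –OH group is 8 carbons long (octane).
The highest-priority functional group is an alcohol (–OH), so the name ends in -ol.
Number the chain so that numbering from this end puts the hydroxyl group at C-1 rather than C-8.
This places the hydroxyl at C-1; a chloro group at C-2.
The name is 2-chlorooctan-1-ol.

2-chlorooctan-1-ol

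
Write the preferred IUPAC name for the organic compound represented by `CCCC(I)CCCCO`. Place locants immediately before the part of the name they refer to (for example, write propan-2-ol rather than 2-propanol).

5-iodooctan-1-ol

Counting along the main chain through the –OH group gives 8 carbons: the parent is octane.
The principal characteristic group is an alcohol (–OH), named with the suffix -ol.
Choose the numbering such that numbering from this end puts the hydroxyl group at C-1 rather than C-8.
This places the hydroxyl at C-1; an iodo group at C-5.
Putting it together: 5-iodooctan-1-ol.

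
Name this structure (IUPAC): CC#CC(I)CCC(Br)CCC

Counting along the main chain through the multiple bond gives 10 carbons: the parent is decane.
A C≡C triple bond in the chain gives the infix -yne-.
The numbering direction is chosen so that numbering from this end puts the triple bond at C-2 rather than C-8.
With this numbering: the triple bond between C-2 and C-3; a bromo group at C-7; an iodo group at C-4.
The substituents are ordered alphabetically, ignoring any di-/tri- multipliers.
The name is 7-bromo-4-iododec-2-yne.

7-bromo-4-iododec-2-yne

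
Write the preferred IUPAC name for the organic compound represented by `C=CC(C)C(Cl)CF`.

4-chloro-5-fluoro-3-methylpent-1-ene

Counting along the main chain through the multiple bond gives 5 carbons: the parent is pentane.
The chain contains a C=C double bond, so the unsaturation ending is -ene.
Number the chain so that numbering from this end puts the double bond at C-1 rather than C-4.
This places the double bond between C-1 and C-2; a chloro group at C-4; a fluoro group at C-5; a methyl group at C-3.
Substituent prefixes are cited in alphabetical order (multiplying prefixes like di-/tri- are ignored for ordering).
The name is 4-chloro-5-fluoro-3-methylpent-1-ene.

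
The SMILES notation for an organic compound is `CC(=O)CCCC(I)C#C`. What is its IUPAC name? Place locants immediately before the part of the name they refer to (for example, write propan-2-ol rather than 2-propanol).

6-iodooct-7-yn-2-one

The longest chain bearing the carbonyl and the multiple bond is 8 carbons long (octane).
A ketone (C=O on an internal carbon) is the principal characteristic group, giving the suffix -one.
There is one C≡C triple bond, indicated by the ending -yne.
Number the chain so that numbering from this end puts the carbonyl group at C-2 rather than C-7.
With this numbering: the carbonyl at C-2; the triple bond between C-7 and C-8; an iodo group at C-6.
The name is 6-iodooct-7-yn-2-one.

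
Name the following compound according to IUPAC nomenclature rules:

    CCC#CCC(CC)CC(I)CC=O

5-ethyl-3-iododec-7-ynal

The longest chain bearing the –CHO group and the multiple bond is 10 carbons long (decane).
The principal characteristic group is an aldehyde (terminal –CHO), named with the suffix -al.
The chain contains a C≡C triple bond, so the unsaturation ending is -yne.
Number the chain so that the aldehyde carbon is C-1 by definition.
With this numbering: the triple bond between C-7 and C-8; an ethyl group at C-5; an iodo group at C-3.
The substituents are ordered alphabetically, ignoring any di-/tri- multipliers.
The name is 5-ethyl-3-iododec-7-ynal.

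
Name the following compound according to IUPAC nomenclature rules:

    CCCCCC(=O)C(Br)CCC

4-bromodecan-5-one

Counting along the main chain through the carbonyl gives 10 carbons: the parent is decane.
The principal characteristic group is a ketone (C=O on an internal carbon), named with the suffix -one.
Number the chain so that numbering from this end puts the carbonyl group at C-5 rather than C-6.
With this numbering: the carbonyl at C-5; a bromo group at C-4.
The name is 4-bromodecan-5-one.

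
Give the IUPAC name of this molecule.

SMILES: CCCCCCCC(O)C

nonan-2-ol

The longest chain bearing the –OH group is 9 carbons long (nonane).
The principal characteristic group is an alcohol (–OH), named with the suffix -ol.
Choose the numbering such that numbering from this end puts the hydroxyl group at C-2 rather than C-8.
This places the hydroxyl at C-2.
Putting it together: nonan-2-ol.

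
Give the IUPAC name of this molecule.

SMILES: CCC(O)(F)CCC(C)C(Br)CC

The longest chain bearing the –OH group is 9 carbons long (nonane).
The principal characteristic group is an alcohol (–OH), named with the suffix -ol.
Choose the numbering such that numbering from this end puts the hydroxyl group at C-3 rather than C-7.
With this numbering: the hydroxyl at C-3; a bromo group at C-7; a fluoro group at C-3; a methyl group at C-6.
Prefixes are listed alphabetically: bromo, fluoro, methyl.
Putting it together: 7-bromo-3-fluoro-6-methylnonan-3-ol.

7-bromo-3-fluoro-6-methylnonan-3-ol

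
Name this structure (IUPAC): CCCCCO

The longest chain bearing the –OH group is 5 carbons long (pentane).
The highest-priority functional group is an alcohol (–OH), so the name ends in -ol.
The numbering direction is chosen so that numbering from this end puts the hydroxyl group at C-1 rather than C-5.
With this numbering: the hydroxyl at C-1.
The name is pentan-1-ol.

pentan-1-ol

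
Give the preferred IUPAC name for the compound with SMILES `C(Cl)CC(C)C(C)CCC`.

1-chloro-3,4-dimethylheptane

The parent chain contains 7 carbons (heptane).
Number the chain so that the substituent locant set {1,3,4} is lower than {4,5,7} at the first point of difference.
That gives a chloro group at C-1; methyl groups at C-3 and C-4.
The substituents are ordered alphabetically, ignoring any di-/tri- multipliers.
Assembling the pieces gives 1-chloro-3,4-dimethylheptane.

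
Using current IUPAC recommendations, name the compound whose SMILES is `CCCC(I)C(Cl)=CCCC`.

The longest chain bearing the multiple bond is 9 carbons long (nonane).
There is one C=C double bond, indicated by the ending -ene.
Choose the numbering such that numbering from this end puts the double bond at C-4 rather than C-5.
This places the double bond between C-4 and C-5; a chloro group at C-5; an iodo group at C-6.
Prefixes are listed alphabetically: chloro, iodo.
The name is 5-chloro-6-iodonon-4-ene.

5-chloro-6-iodonon-4-ene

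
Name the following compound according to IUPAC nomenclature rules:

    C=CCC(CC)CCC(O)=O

The longest chain bearing the –COOH group and the multiple bond is 7 carbons long (heptane).
A carboxylic acid (terminal –COOH) is the principal characteristic group, giving the suffix -oic acid.
A C=C double bond in the chain gives the infix -ene-.
The numbering direction is chosen so that the carboxylic acid carbon is C-1 by definition.
With this numbering: the double bond between C-6 and C-7; an ethyl group at C-4.
Assembling the pieces gives 4-ethylhept-6-enoic acid.

4-ethylhept-6-enoic acid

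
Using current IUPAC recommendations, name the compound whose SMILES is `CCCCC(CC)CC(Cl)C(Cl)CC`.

3,4-dichloro-6-ethyldecane

The longest continuous carbon chain has 10 atoms, so the parent hydride is decane.
The numbering direction is chosen so that the substituent locant set {3,4,6} is lower than {5,7,8} at the first point of difference.
With this numbering: chloro groups at C-3 and C-4; an ethyl group at C-6.
The substituents are ordered alphabetically, ignoring any di-/tri- multipliers.
Assembling the pieces gives 3,4-dichloro-6-ethyldecane.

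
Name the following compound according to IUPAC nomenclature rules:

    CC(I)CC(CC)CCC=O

4-ethyl-6-iodoheptanal

The longest chain bearing the –CHO group is 7 carbons long (heptane).
An aldehyde (terminal –CHO) is the principal characteristic group, giving the suffix -al.
The numbering direction is chosen so that the aldehyde carbon is C-1 by definition.
That gives an ethyl group at C-4; an iodo group at C-6.
Prefixes are listed alphabetically: ethyl, iodo.
The name is 4-ethyl-6-iodoheptanal.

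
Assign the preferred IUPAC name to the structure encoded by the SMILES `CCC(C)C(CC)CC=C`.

4-ethyl-5-methylhept-1-ene

Counting along the main chain through the multiple bond gives 7 carbons: the parent is heptane.
There is one C=C double bond, indicated by the ending -ene.
The numbering direction is chosen so that numbering from this end puts the double bond at C-1 rather than C-6.
With this numbering: the double bond between C-1 and C-2; an ethyl group at C-4; a methyl group at C-5.
Substituent prefixes are cited in alphabetical order (multiplying prefixes like di-/tri- are ignored for ordering).
Putting it together: 4-ethyl-5-methylhept-1-ene.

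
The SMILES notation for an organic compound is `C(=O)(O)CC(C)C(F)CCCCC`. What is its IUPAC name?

4-fluoro-3-methylnonanoic acid

The longest carbon chain that includes the –COOH group has 9 carbons, so the parent hydride is nonane.
A carboxylic acid (terminal –COOH) is the principal characteristic group, giving the suffix -oic acid.
Number the chain so that the carboxylic acid carbon is C-1 by definition.
That gives a fluoro group at C-4; a methyl group at C-3.
Prefixes are listed alphabetically: fluoro, methyl.
Assembling the pieces gives 4-fluoro-3-methylnonanoic acid.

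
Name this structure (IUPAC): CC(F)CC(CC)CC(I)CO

The longest carbon chain that includes the –OH group has 7 carbons, so the parent hydride is heptane.
An alcohol (–OH) is the principal characteristic group, giving the suffix -ol.
Choose the numbering such that numbering from this end puts the hydroxyl group at C-1 rather than C-7.
This places the hydroxyl at C-1; an ethyl group at C-4; a fluoro group at C-6; an iodo group at C-2.
Prefixes are listed alphabetically: ethyl, fluoro, iodo.
Putting it together: 4-ethyl-6-fluoro-2-iodoheptan-1-ol.

4-ethyl-6-fluoro-2-iodoheptan-1-ol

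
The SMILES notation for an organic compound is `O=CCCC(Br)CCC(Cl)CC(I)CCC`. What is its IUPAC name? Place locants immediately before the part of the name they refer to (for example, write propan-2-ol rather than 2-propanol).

The longest chain bearing the –CHO group is 12 carbons long (dodecane).
The principal characteristic group is an aldehyde (terminal –CHO), named with the suffix -al.
The numbering direction is chosen so that the aldehyde carbon is C-1 by definition.
That gives a bromo group at C-4; a chloro group at C-7; an iodo group at C-9.
Substituent prefixes are cited in alphabetical order (multiplying prefixes like di-/tri- are ignored for ordering).
Assembling the pieces gives 4-bromo-7-chloro-9-iodododecanal.

4-bromo-7-chloro-9-iodododecanal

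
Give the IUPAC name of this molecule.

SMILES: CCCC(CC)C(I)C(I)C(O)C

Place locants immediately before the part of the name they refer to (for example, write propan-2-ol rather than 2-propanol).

Counting along the main chain through the –OH group gives 8 carbons: the parent is octane.
The highest-priority functional group is an alcohol (–OH), so the name ends in -ol.
The numbering direction is chosen so that numbering from this end puts the hydroxyl group at C-2 rather than C-7.
With this numbering: the hydroxyl at C-2; an ethyl group at C-5; iodo groups at C-3 and C-4.
Prefixes are listed alphabetically: ethyl, iodo.
The name is 5-ethyl-3,4-diiodooctan-2-ol.

5-ethyl-3,4-diiodooctan-2-ol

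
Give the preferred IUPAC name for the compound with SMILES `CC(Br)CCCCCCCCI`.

9-bromo-1-iododecane

The parent chain contains 10 carbons (decane).
Number the chain so that the substituent locant set {1,9} is lower than {2,10} at the first point of difference.
With this numbering: a bromo group at C-9; an iodo group at C-1.
Substituent prefixes are cited in alphabetical order (multiplying prefixes like di-/tri- are ignored for ordering).
Assembling the pieces gives 9-bromo-1-iododecane.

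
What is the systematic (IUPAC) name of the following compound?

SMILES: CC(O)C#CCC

hex-3-yn-2-ol

The longest chain bearing the –OH group and the multiple bond is 6 carbons long (hexane).
An alcohol (–OH) is the principal characteristic group, giving the suffix -ol.
The chain contains a C≡C triple bond, so the unsaturation ending is -yne.
The numbering direction is chosen so that numbering from this end puts the hydroxyl group at C-2 rather than C-5.
This places the hydroxyl at C-2; the triple bond between C-3 and C-4.
Putting it together: hex-3-yn-2-ol.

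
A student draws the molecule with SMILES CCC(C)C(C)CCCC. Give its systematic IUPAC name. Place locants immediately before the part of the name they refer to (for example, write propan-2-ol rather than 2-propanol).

3,4-dimethyloctane

The parent chain contains 8 carbons (octane).
The numbering direction is chosen so that the substituent locant set {3,4} is lower than {5,6} at the first point of difference.
This places methyl groups at C-3 and C-4.
Assembling the pieces gives 3,4-dimethyloctane.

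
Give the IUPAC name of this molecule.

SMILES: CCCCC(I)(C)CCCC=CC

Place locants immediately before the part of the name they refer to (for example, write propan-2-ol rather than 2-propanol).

The longest carbon chain that includes the multiple bond has 11 carbons, so the parent hydride is undecane.
There is one C=C double bond, indicated by the ending -ene.
Choose the numbering such that numbering from this end puts the double bond at C-2 rather than C-9.
This places the double bond between C-2 and C-3; an iodo group at C-7; a methyl group at C-7.
Substituent prefixes are cited in alphabetical order (multiplying prefixes like di-/tri- are ignored for ordering).
The name is 7-iodo-7-methylundec-2-ene.

7-iodo-7-methylundec-2-ene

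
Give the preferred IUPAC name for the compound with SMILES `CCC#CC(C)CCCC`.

5-methylnon-3-yne

The longest carbon chain that includes the multiple bond has 9 carbons, so the parent hydride is nonane.
There is one C≡C triple bond, indicated by the ending -yne.
The numbering direction is chosen so that numbering from this end puts the triple bond at C-3 rather than C-6.
That gives the triple bond between C-3 and C-4; a methyl group at C-5.
Putting it together: 5-methylnon-3-yne.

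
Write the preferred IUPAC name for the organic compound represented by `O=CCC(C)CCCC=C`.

3-methyloct-7-enal

The longest carbon chain that includes the –CHO group and the multiple bond has 8 carbons, so the parent hydride is octane.
The highest-priority functional group is an aldehyde (terminal –CHO), so the name ends in -al.
The chain contains a C=C double bond, so the unsaturation ending is -ene.
Choose the numbering such that the aldehyde carbon is C-1 by definition.
With this numbering: the double bond between C-7 and C-8; a methyl group at C-3.
The name is 3-methyloct-7-enal.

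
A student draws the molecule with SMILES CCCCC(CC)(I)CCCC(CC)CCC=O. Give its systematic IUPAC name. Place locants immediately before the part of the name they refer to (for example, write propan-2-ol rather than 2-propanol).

Counting along the main chain through the –CHO group gives 12 carbons: the parent is dodecane.
An aldehyde (terminal –CHO) is the principal characteristic group, giving the suffix -al.
Number the chain so that the aldehyde carbon is C-1 by definition.
That gives ethyl groups at C-4 and C-8; an iodo group at C-8.
Substituent prefixes are cited in alphabetical order (multiplying prefixes like di-/tri- are ignored for ordering).
Putting it together: 4,8-diethyl-8-iodododecanal.

4,8-diethyl-8-iodododecanal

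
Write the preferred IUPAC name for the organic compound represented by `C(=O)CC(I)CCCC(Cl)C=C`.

7-chloro-3-iodonon-8-enal

The longest chain bearing the –CHO group and the multiple bond is 9 carbons long (nonane).
An aldehyde (terminal –CHO) is the principal characteristic group, giving the suffix -al.
A C=C double bond in the chain gives the infix -ene-.
Number the chain so that the aldehyde carbon is C-1 by definition.
With this numbering: the double bond between C-8 and C-9; a chloro group at C-7; an iodo group at C-3.
The substituents are ordered alphabetically, ignoring any di-/tri- multipliers.
Putting it together: 7-chloro-3-iodonon-8-enal.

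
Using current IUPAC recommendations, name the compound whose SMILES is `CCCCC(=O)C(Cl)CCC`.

Counting along the main chain through the carbonyl gives 9 carbons: the parent is nonane.
The highest-priority functional group is a ketone (C=O on an internal carbon), so the name ends in -one.
Choose the numbering such that the substituent locant set {4} is lower than {6} at the first point of difference.
With this numbering: the carbonyl at C-5; a chloro group at C-4.
Assembling the pieces gives 4-chlorononan-5-one.

4-chlorononan-5-one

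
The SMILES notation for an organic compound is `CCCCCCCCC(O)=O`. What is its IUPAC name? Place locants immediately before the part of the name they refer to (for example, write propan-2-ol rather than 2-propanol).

The longest carbon chain that includes the –COOH group has 9 carbons, so the parent hydride is nonane.
The highest-priority functional group is a carboxylic acid (terminal –COOH), so the name ends in -oic acid.
Number the chain so that the carboxylic acid carbon is C-1 by definition.
The name is nonanoic acid.

nonanoic acid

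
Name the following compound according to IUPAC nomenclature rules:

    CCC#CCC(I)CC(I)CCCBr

11-bromo-6,8-diiodoundec-3-yne

The longest carbon chain that includes the multiple bond has 11 carbons, so the parent hydride is undecane.
A C≡C triple bond in the chain gives the infix -yne-.
Choose the numbering such that numbering from this end puts the triple bond at C-3 rather than C-8.
With this numbering: the triple bond between C-3 and C-4; a bromo group at C-11; iodo groups at C-6 and C-8.
The substituents are ordered alphabetically, ignoring any di-/tri- multipliers.
Putting it together: 11-bromo-6,8-diiodoundec-3-yne.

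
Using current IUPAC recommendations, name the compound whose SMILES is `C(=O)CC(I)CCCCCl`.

7-chloro-3-iodoheptanal

Counting along the main chain through the –CHO group gives 7 carbons: the parent is heptane.
An aldehyde (terminal –CHO) is the principal characteristic group, giving the suffix -al.
Number the chain so that the aldehyde carbon is C-1 by definition.
This places a chloro group at C-7; an iodo group at C-3.
Prefixes are listed alphabetically: chloro, iodo.
Putting it together: 7-chloro-3-iodoheptanal.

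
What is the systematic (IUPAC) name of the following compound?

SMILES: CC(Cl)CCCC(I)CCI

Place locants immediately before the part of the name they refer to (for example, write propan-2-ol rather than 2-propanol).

The longest carbon chain is 8 atoms: the parent is octane.
The numbering direction is chosen so that the substituent locant set {1,3,7} is lower than {2,6,8} at the first point of difference.
This places a chloro group at C-7; iodo groups at C-1 and C-3.
The substituents are ordered alphabetically, ignoring any di-/tri- multipliers.
Putting it together: 7-chloro-1,3-diiodooctane.

7-chloro-1,3-diiodooctane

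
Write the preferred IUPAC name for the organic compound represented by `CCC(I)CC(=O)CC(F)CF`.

1,2-difluoro-6-iodooctan-4-one

The longest chain bearing the carbonyl is 8 carbons long (octane).
The principal characteristic group is a ketone (C=O on an internal carbon), named with the suffix -one.
Choose the numbering such that numbering from this end puts the carbonyl group at C-4 rather than C-5.
This places the carbonyl at C-4; fluoro groups at C-1 and C-2; an iodo group at C-6.
Prefixes are listed alphabetically: fluoro, iodo.
Putting it together: 1,2-difluoro-6-iodooctan-4-one.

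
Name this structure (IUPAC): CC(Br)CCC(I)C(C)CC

2-bromo-5-iodo-6-methyloctane

The longest carbon chain is 8 atoms: the parent is octane.
The numbering direction is chosen so that the substituent locant set {2,5,6} is lower than {3,4,7} at the first point of difference.
With this numbering: a bromo group at C-2; an iodo group at C-5; a methyl group at C-6.
The substituents are ordered alphabetically, ignoring any di-/tri- multipliers.
The name is 2-bromo-5-iodo-6-methyloctane.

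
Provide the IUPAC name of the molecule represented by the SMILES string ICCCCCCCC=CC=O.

10-iododec-2-enal

Counting along the main chain through the –CHO group and the multiple bond gives 10 carbons: the parent is decane.
The principal characteristic group is an aldehyde (terminal –CHO), named with the suffix -al.
A C=C double bond in the chain gives the infix -ene-.
Number the chain so that the aldehyde carbon is C-1 by definition.
With this numbering: the double bond between C-2 and C-3; an iodo group at C-10.
The name is 10-iododec-2-enal.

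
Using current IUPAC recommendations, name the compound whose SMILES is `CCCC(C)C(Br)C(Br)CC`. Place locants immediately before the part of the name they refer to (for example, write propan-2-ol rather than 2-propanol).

The parent chain contains 8 carbons (octane).
Choose the numbering such that the substituent locant set {3,4,5} is lower than {4,5,6} at the first point of difference.
With this numbering: bromo groups at C-3 and C-4; a methyl group at C-5.
The substituents are ordered alphabetically, ignoring any di-/tri- multipliers.
Putting it together: 3,4-dibromo-5-methyloctane.

3,4-dibromo-5-methyloctane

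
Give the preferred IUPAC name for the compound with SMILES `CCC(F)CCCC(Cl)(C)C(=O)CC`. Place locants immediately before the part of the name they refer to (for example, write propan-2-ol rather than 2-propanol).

4-chloro-8-fluoro-4-methyldecan-3-one

Counting along the main chain through the carbonyl gives 10 carbons: the parent is decane.
The principal characteristic group is a ketone (C=O on an internal carbon), named with the suffix -one.
The numbering direction is chosen so that numbering from this end puts the carbonyl group at C-3 rather than C-8.
This places the carbonyl at C-3; a chloro group at C-4; a fluoro group at C-8; a methyl group at C-4.
The substituents are ordered alphabetically, ignoring any di-/tri- multipliers.
Assembling the pieces gives 4-chloro-8-fluoro-4-methyldecan-3-one.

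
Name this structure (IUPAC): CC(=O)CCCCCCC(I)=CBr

The longest chain bearing the carbonyl and the multiple bond is 10 carbons long (decane).
The highest-priority functional group is a ketone (C=O on an internal carbon), so the name ends in -one.
A C=C double bond in the chain gives the infix -ene-.
The numbering direction is chosen so that numbering from this end puts the carbonyl group at C-2 rather than C-9.
With this numbering: the carbonyl at C-2; the double bond between C-9 and C-10; a bromo group at C-10; an iodo group at C-9.
The substituents are ordered alphabetically, ignoring any di-/tri- multipliers.
Assembling the pieces gives 10-bromo-9-iododec-9-en-2-one.

10-bromo-9-iododec-9-en-2-one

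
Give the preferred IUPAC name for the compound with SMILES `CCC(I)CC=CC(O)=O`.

5-iodohept-2-enoic acid

Counting along the main chain through the –COOH group and the multiple bond gives 7 carbons: the parent is heptane.
The principal characteristic group is a carboxylic acid (terminal –COOH), named with the suffix -oic acid.
There is one C=C double bond, indicated by the ending -ene.
The numbering direction is chosen so that the carboxylic acid carbon is C-1 by definition.
With this numbering: the double bond between C-2 and C-3; an iodo group at C-5.
Putting it together: 5-iodohept-2-enoic acid.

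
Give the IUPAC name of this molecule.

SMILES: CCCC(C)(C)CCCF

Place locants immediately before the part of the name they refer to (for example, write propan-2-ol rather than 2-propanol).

1-fluoro-4,4-dimethylheptane

The longest carbon chain is 7 atoms: the parent is heptane.
The numbering direction is chosen so that the substituent locant set {1,4,4} is lower than {4,4,7} at the first point of difference.
With this numbering: a fluoro group at C-1; two methyl groups at C-4.
Prefixes are listed alphabetically: fluoro, methyl.
Assembling the pieces gives 1-fluoro-4,4-dimethylheptane.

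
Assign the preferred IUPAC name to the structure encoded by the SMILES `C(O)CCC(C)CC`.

4-methylhexan-1-ol

The longest chain bearing the –OH group is 6 carbons long (hexane).
The principal characteristic group is an alcohol (–OH), named with the suffix -ol.
Number the chain so that numbering from this end puts the hydroxyl group at C-1 rather than C-6.
That gives the hydroxyl at C-1; a methyl group at C-4.
Putting it together: 4-methylhexan-1-ol.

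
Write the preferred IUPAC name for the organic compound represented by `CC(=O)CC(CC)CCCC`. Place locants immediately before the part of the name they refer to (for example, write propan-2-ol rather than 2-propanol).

The longest chain bearing the carbonyl is 8 carbons long (octane).
The highest-priority functional group is a ketone (C=O on an internal carbon), so the name ends in -one.
The numbering direction is chosen so that numbering from this end puts the carbonyl group at C-2 rather than C-7.
That gives the carbonyl at C-2; an ethyl group at C-4.
Putting it together: 4-ethyloctan-2-one.

4-ethyloctan-2-one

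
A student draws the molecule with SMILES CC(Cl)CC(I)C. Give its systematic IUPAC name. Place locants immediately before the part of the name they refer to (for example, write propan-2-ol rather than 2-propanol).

The parent chain contains 5 carbons (pentane).
Choose the numbering such that the locant sets are identical either way, so the alphabetically earlier chloro substituent takes the lower locant (2 rather than 4).
That gives a chloro group at C-2; an iodo group at C-4.
Prefixes are listed alphabetically: chloro, iodo.
The name is 2-chloro-4-iodopentane.

2-chloro-4-iodopentane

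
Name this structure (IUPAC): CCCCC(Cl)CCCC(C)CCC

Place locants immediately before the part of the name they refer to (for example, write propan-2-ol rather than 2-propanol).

The longest continuous carbon chain has 12 atoms, so the parent hydride is dodecane.
Choose the numbering such that the substituent locant set {4,8} is lower than {5,9} at the first point of difference.
This places a chloro group at C-8; a methyl group at C-4.
Prefixes are listed alphabetically: chloro, methyl.
Putting it together: 8-chloro-4-methyldodecane.

8-chloro-4-methyldodecane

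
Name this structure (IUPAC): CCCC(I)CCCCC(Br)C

The parent chain contains 10 carbons (decane).
The numbering direction is chosen so that the substituent locant set {2,7} is lower than {4,9} at the first point of difference.
With this numbering: a bromo group at C-2; an iodo group at C-7.
The substituents are ordered alphabetically, ignoring any di-/tri- multipliers.
Assembling the pieces gives 2-bromo-7-iododecane.

2-bromo-7-iododecane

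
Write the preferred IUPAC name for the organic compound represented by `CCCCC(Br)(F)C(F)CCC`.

5-bromo-4,5-difluorononane

The longest continuous carbon chain has 9 atoms, so the parent hydride is nonane.
Number the chain so that the substituent locant set {4,5,5} is lower than {5,5,6} at the first point of difference.
With this numbering: a bromo group at C-5; fluoro groups at C-4 and C-5.
Substituent prefixes are cited in alphabetical order (multiplying prefixes like di-/tri- are ignored for ordering).
Putting it together: 5-bromo-4,5-difluorononane.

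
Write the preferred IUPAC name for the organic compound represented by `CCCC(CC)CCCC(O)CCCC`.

The longest carbon chain that includes the –OH group has 12 carbons, so the parent hydride is dodecane.
The highest-priority functional group is an alcohol (–OH), so the name ends in -ol.
Choose the numbering such that numbering from this end puts the hydroxyl group at C-5 rather than C-8.
With this numbering: the hydroxyl at C-5; an ethyl group at C-9.
Assembling the pieces gives 9-ethyldodecan-5-ol.

9-ethyldodecan-5-ol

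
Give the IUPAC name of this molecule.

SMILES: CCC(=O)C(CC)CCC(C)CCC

Counting along the main chain through the carbonyl gives 10 carbons: the parent is decane.
A ketone (C=O on an internal carbon) is the principal characteristic group, giving the suffix -one.
Number the chain so that numbering from this end puts the carbonyl group at C-3 rather than C-8.
This places the carbonyl at C-3; an ethyl group at C-4; a methyl group at C-7.
The substituents are ordered alphabetically, ignoring any di-/tri- multipliers.
The name is 4-ethyl-7-methyldecan-3-one.

4-ethyl-7-methyldecan-3-one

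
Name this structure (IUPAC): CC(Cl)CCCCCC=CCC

Counting along the main chain through the multiple bond gives 11 carbons: the parent is undecane.
A C=C double bond in the chain gives the infix -ene-.
The numbering direction is chosen so that numbering from this end puts the double bond at C-3 rather than C-8.
With this numbering: the double bond between C-3 and C-4; a chloro group at C-10.
The name is 10-chloroundec-3-ene.

10-chloroundec-3-ene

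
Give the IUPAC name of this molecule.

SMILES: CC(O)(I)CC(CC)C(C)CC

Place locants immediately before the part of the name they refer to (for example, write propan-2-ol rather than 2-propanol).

The longest chain bearing the –OH group is 7 carbons long (heptane).
The highest-priority functional group is an alcohol (–OH), so the name ends in -ol.
Choose the numbering such that numbering from this end puts the hydroxyl group at C-2 rather than C-6.
That gives the hydroxyl at C-2; an ethyl group at C-4; an iodo group at C-2; a methyl group at C-5.
Prefixes are listed alphabetically: ethyl, iodo, methyl.
Assembling the pieces gives 4-ethyl-2-iodo-5-methylheptan-2-ol.

4-ethyl-2-iodo-5-methylheptan-2-ol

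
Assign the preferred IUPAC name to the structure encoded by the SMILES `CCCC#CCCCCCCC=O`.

Counting along the main chain through the –CHO group and the multiple bond gives 12 carbons: the parent is dodecane.
The highest-priority functional group is an aldehyde (terminal –CHO), so the name ends in -al.
A C≡C triple bond in the chain gives the infix -yne-.
Number the chain so that the aldehyde carbon is C-1 by definition.
This places the triple bond between C-8 and C-9.
Putting it together: dodec-8-ynal.

dodec-8-ynal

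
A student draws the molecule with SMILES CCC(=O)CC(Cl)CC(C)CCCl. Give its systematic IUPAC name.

5,9-dichloro-7-methylnonan-3-one

The longest chain bearing the carbonyl is 9 carbons long (nonane).
The principal characteristic group is a ketone (C=O on an internal carbon), named with the suffix -one.
Choose the numbering such that numbering from this end puts the carbonyl group at C-3 rather than C-7.
This places the carbonyl at C-3; chloro groups at C-5 and C-9; a methyl group at C-7.
Prefixes are listed alphabetically: chloro, methyl.
The name is 5,9-dichloro-7-methylnonan-3-one.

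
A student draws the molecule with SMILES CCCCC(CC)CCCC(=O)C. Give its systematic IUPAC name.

The longest carbon chain that includes the carbonyl has 10 carbons, so the parent hydride is decane.
The principal characteristic group is a ketone (C=O on an internal carbon), named with the suffix -one.
The numbering direction is chosen so that numbering from this end puts the carbonyl group at C-2 rather than C-9.
That gives the carbonyl at C-2; an ethyl group at C-6.
The name is 6-ethyldecan-2-one.

6-ethyldecan-2-one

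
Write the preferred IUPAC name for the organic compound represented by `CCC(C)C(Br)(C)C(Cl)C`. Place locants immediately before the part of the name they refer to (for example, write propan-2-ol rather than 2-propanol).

The longest continuous carbon chain has 6 atoms, so the parent hydride is hexane.
Number the chain so that the substituent locant set {2,3,3,4} is lower than {3,4,4,5} at the first point of difference.
With this numbering: a bromo group at C-3; a chloro group at C-2; methyl groups at C-3 and C-4.
The substituents are ordered alphabetically, ignoring any di-/tri- multipliers.
Assembling the pieces gives 3-bromo-2-chloro-3,4-dimethylhexane.

3-bromo-2-chloro-3,4-dimethylhexane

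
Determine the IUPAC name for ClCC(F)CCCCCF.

1-chloro-2,7-difluoroheptane

The longest carbon chain is 7 atoms: the parent is heptane.
Number the chain so that the substituent locant set {1,2,7} is lower than {1,6,7} at the first point of difference.
That gives a chloro group at C-1; fluoro groups at C-2 and C-7.
Prefixes are listed alphabetically: chloro, fluoro.
Putting it together: 1-chloro-2,7-difluoroheptane.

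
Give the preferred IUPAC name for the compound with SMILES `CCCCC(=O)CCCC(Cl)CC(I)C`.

9-chloro-11-iodododecan-5-one

The longest carbon chain that includes the carbonyl has 12 carbons, so the parent hydride is dodecane.
The principal characteristic group is a ketone (C=O on an internal carbon), named with the suffix -one.
Choose the numbering such that numbering from this end puts the carbonyl group at C-5 rather than C-8.
That gives the carbonyl at C-5; a chloro group at C-9; an iodo group at C-11.
The substituents are ordered alphabetically, ignoring any di-/tri- multipliers.
The name is 9-chloro-11-iodododecan-5-one.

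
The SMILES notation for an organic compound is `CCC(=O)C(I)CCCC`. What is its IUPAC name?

4-iodooctan-3-one

Counting along the main chain through the carbonyl gives 8 carbons: the parent is octane.
The highest-priority functional group is a ketone (C=O on an internal carbon), so the name ends in -one.
The numbering direction is chosen so that numbering from this end puts the carbonyl group at C-3 rather than C-6.
This places the carbonyl at C-3; an iodo group at C-4.
Assembling the pieces gives 4-iodooctan-3-one.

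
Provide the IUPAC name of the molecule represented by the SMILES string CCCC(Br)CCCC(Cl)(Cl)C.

The longest continuous carbon chain has 9 atoms, so the parent hydride is nonane.
Choose the numbering such that the substituent locant set {2,2,6} is lower than {4,8,8} at the first point of difference.
This places a bromo group at C-6; two chloro groups at C-2.
Prefixes are listed alphabetically: bromo, chloro.
Putting it together: 6-bromo-2,2-dichlorononane.

6-bromo-2,2-dichlorononane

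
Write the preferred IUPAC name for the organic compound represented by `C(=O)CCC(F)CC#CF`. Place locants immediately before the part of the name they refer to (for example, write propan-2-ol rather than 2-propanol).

The longest chain bearing the –CHO group and the multiple bond is 7 carbons long (heptane).
An aldehyde (terminal –CHO) is the principal characteristic group, giving the suffix -al.
A C≡C triple bond in the chain gives the infix -yne-.
Number the chain so that the aldehyde carbon is C-1 by definition.
That gives the triple bond between C-6 and C-7; fluoro groups at C-4 and C-7.
Putting it together: 4,7-difluorohept-6-ynal.

4,7-difluorohept-6-ynal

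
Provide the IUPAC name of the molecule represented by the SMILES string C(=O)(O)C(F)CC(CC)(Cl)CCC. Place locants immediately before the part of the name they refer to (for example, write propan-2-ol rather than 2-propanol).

The longest carbon chain that includes the –COOH group has 7 carbons, so the parent hydride is heptane.
The principal characteristic group is a carboxylic acid (terminal –COOH), named with the suffix -oic acid.
The numbering direction is chosen so that the carboxylic acid carbon is C-1 by definition.
With this numbering: a chloro group at C-4; an ethyl group at C-4; a fluoro group at C-2.
The substituents are ordered alphabetically, ignoring any di-/tri- multipliers.
The name is 4-chloro-4-ethyl-2-fluoroheptanoic acid.

4-chloro-4-ethyl-2-fluoroheptanoic acid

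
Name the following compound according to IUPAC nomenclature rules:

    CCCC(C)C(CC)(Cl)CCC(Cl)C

2,5-dichloro-5-ethyl-6-methylnonane

The parent chain contains 9 carbons (nonane).
The numbering direction is chosen so that the substituent locant set {2,5,5,6} is lower than {4,5,5,8} at the first point of difference.
With this numbering: chloro groups at C-2 and C-5; an ethyl group at C-5; a methyl group at C-6.
Prefixes are listed alphabetically: chloro, ethyl, methyl.
The name is 2,5-dichloro-5-ethyl-6-methylnonane.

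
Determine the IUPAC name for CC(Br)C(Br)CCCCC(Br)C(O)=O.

The longest chain bearing the –COOH group is 9 carbons long (nonane).
The highest-priority functional group is a carboxylic acid (terminal –COOH), so the name ends in -oic acid.
Number the chain so that the carboxylic acid carbon is C-1 by definition.
With this numbering: bromo groups at C-2 and C-7 and C-8.
The name is 2,7,8-tribromononanoic acid.

2,7,8-tribromononanoic acid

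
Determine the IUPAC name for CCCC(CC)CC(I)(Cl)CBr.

The longest carbon chain is 7 atoms: the parent is heptane.
The numbering direction is chosen so that the substituent locant set {1,2,2,4} is lower than {4,6,6,7} at the first point of difference.
That gives a bromo group at C-1; a chloro group at C-2; an ethyl group at C-4; an iodo group at C-2.
Prefixes are listed alphabetically: bromo, chloro, ethyl, iodo.
Putting it together: 1-bromo-2-chloro-4-ethyl-2-iodoheptane.

1-bromo-2-chloro-4-ethyl-2-iodoheptane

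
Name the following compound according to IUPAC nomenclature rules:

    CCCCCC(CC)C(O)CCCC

6-ethylundecan-5-ol

The longest chain bearing the –OH group is 11 carbons long (undecane).
The principal characteristic group is an alcohol (–OH), named with the suffix -ol.
Number the chain so that numbering from this end puts the hydroxyl group at C-5 rather than C-7.
With this numbering: the hydroxyl at C-5; an ethyl group at C-6.
The name is 6-ethylundecan-5-ol.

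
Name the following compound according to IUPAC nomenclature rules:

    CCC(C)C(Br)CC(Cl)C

The longest carbon chain is 7 atoms: the parent is heptane.
Choose the numbering such that the substituent locant set {2,4,5} is lower than {3,4,6} at the first point of difference.
That gives a bromo group at C-4; a chloro group at C-2; a methyl group at C-5.
Prefixes are listed alphabetically: bromo, chloro, methyl.
Putting it together: 4-bromo-2-chloro-5-methylheptane.

4-bromo-2-chloro-5-methylheptane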